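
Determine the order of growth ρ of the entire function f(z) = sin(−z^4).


Write sin(w) = (e^{iw} ± e^{−iw})/(2 or 2i), so |sin(w)| ≤ e^{|w|}. With w = −z^4, |w| ≤ 1r^4 + 0 on |z|=r, giving M(r) ≤ e^{1r^4 + 0} and ρ ≤ 4. For the lower bound, choose z on |z|=r with -1z^4 purely imaginary of modulus 1r^4; then |sin(−z^4)| grows like e^{1r^4}/2, so ρ ≥ 4. Hence ρ = 4.
Therefore ρ = 4.

Order ρ = 4.


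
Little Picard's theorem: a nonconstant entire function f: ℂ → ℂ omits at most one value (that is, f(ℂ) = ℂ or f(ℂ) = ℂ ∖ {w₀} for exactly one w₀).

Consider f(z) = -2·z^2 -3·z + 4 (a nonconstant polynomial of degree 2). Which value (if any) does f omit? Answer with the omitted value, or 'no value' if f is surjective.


Little Picard bounds the complement of f(ℂ) to at most one point.
For every w ∈ ℂ, the equation p(z) − w = 0 is a nonconstant polynomial in z and hence has at least one root by the fundamental theorem of algebra. So p is surjective onto ℂ, omitting no value.

Omitted value: no value.


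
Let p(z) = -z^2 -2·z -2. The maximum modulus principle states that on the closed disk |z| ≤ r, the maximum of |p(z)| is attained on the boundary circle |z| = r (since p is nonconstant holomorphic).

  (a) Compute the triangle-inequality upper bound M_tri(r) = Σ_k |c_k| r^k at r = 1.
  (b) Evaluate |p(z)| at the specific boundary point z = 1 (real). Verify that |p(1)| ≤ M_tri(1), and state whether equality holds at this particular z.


Coefficients: c_0 = -2, c_1 = -2, c_2 = -1. Radius r = 1.
Part (a). Triangle bound: M_tri(r) = Σ_k |c_k| r^k
  = |-2|·1^0 + |-2|·1^1 + |-1|·1^2
  = 2 + 2 + 1 = 5.
This bounds M(r) := max_{|z|=r} |p(z)| from above; equality holds iff all terms c_k z^k can be made to align in phase at a single z on |z|=r.
Part (b). At z = 1 (real, on the circle |z| = r):
  p(1) = (-2)·1^0 + (-2)·1^1 + (-1)·1^2 = -5.
  |p(1)| = 5.
Since all nonzero coefficients share the same sign, |p(1)| = 5 = M_tri(1); the triangle bound is attained at z = 1, so in fact M(r) = 5.

M_tri(1) = 5; |p(1)| = 5; equality at z=1: yes.


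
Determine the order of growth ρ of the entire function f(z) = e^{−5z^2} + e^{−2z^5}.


Each summand is entire of order 2 and 5 respectively (as in the single-exponential case). The order of a sum is at most the max of the orders, so ρ ≤ 5. For the lower bound: on |z|=r choose arg z so that -2z^5 is real positive; then |e^{-2z^5}| = e^{2r^5} while |e^{-5z^2}| ≤ e^{5r^2} = o(e^{2r^5}). So |f| ≥ e^{2r^5}(1 − o(1)) and ρ ≥ 5. Hence ρ = max(2, 5) = 5.
Therefore ρ = 5.

Order ρ = 5.


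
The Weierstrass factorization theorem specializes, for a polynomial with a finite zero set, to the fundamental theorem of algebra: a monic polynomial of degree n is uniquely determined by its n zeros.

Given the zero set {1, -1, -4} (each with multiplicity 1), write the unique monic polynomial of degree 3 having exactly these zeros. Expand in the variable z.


The polynomial is p(z) = ∏_{α ∈ S} (z − α), where S = {1, -1, -4}.
Expanding the product yields: p(z) = z^3 + 4·z^2 -z -4.
The resulting polynomial has degree 3 and real coefficients as required.

p(z) = z^3 + 4·z^2 -z -4.


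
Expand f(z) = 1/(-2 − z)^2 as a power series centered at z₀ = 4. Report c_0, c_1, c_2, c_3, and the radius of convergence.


Let w = z − z₀, so z = z₀ + w.
Then -2 − z = -2 − (z₀ + w) = (-2 − z₀) − w = -6 − w.
f(z) = 1/(-6 − w)^2 = (1/(-6)^2) · (1 − w/(-6))^{−2}.
By the binomial series (1−u)^{−2} = Σ_{n≥0} C(n+1, 1) u^n for |u|<1, with u = w/(-6):
  c_n = C(n+1, 1) / (-6)^(n+2).
  c_0 = 1/(-6)^2 = 1/36.
  c_1 = 2/(-6)^3 = -1/108.
  c_2 = 3/(-6)^4 = 1/432.
  c_3 = 4/(-6)^5 = -1/1944.
The series is valid for |w/d| < 1, i.e. |z − z₀| < |d|.
Radius of convergence: R = |-2 − z₀| = |-6| = 6 (distance from z₀ to the singularity z = -2).

c_0 = 1/36, c_1 = -1/108, c_2 = 1/432, c_3 = -1/1944; R = 6.


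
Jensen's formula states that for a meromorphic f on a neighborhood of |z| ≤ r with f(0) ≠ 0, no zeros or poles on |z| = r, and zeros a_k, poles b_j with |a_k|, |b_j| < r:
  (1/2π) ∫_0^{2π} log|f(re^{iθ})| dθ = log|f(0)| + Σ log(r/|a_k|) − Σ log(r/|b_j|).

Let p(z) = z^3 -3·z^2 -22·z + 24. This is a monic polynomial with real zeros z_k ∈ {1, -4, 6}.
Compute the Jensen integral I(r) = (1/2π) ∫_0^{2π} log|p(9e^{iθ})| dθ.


Zeros: -4, 1, 6; r = 9.
Inside |z| < r: -4, 1, 6. Outside (|z| ≥ r): ∅.
p(0) = 24, so log|p(0)| = log(24) = 3.1781.
Apply Jensen: I(r) = log|p(0)| + Σ_k log(r/|z_k|), summed over zeros inside |z| < r.
  log(r/|z_k|) for z_k = 1: log(9/1) = 2.1972
  log(r/|z_k|) for z_k = -4: log(9/4) = 0.8109
  log(r/|z_k|) for z_k = 6: log(9/6) = 0.4055
Sum over inside zeros: 3.4136.
I(r) = log|p(0)| + (inside sum) = 3.1781 + 3.4136 = 6.5917.
Closed form (all zeros inside, monic): I(r) = n·log(r) = 3·log(9) = 6.5917. ✓

I(r) ≈ 6.5917.


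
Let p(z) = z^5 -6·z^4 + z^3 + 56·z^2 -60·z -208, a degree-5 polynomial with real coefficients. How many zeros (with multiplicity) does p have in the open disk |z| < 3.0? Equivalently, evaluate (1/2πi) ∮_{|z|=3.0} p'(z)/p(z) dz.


The zeros of p are: -2, -2, 4, (3 + 2i), (3 - 2i).
Their magnitudes are: 2, 2, 4, 3.606, 3.606.
Zeros with |z| < R = 3.0: -2, -2.
Count = 2.
By the argument principle, (1/2πi) ∮_{|z|=R} p'(z)/p(z) dz equals exactly this count.

Number of zeros inside |z| < 3.0: 2.


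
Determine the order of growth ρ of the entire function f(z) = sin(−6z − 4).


sin(w) is a linear combination of e^{iw} and e^{−iw} (or e^w, e^{−w} in the hyperbolic case), so |sin(w)| ≤ e^{|w|}. With w = −6z − 4, |w| ≤ 6|z| + 4 = 6r + 4 on |z| = r, giving M(r) ≤ e^{6r + 4}, so ρ ≤ 1. On a suitable ray (z = it for sin/cos; z = t for sinh/cosh, t real → ∞), |sin(−6z − 4)| grows like e^{6|t|}/2, so ρ ≥ 1. Hence ρ = 1.
Therefore ρ = 1.

Order ρ = 1.


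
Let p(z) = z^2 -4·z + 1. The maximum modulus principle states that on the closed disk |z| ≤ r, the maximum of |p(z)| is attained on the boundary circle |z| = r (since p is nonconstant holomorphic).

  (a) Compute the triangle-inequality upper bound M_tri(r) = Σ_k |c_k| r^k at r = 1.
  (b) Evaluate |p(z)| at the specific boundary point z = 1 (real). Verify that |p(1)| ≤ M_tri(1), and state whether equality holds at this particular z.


Coefficients: c_0 = 1, c_1 = -4, c_2 = 1. Radius r = 1.
Part (a). Triangle bound: M_tri(r) = Σ_k |c_k| r^k
  = |1|·1^0 + |-4|·1^1 + |1|·1^2
  = 1 + 4 + 1 = 6.
This bounds M(r) := max_{|z|=r} |p(z)| from above; equality holds iff all terms c_k z^k can be made to align in phase at a single z on |z|=r.
Part (b). At z = 1 (real, on the circle |z| = r):
  p(1) = (1)·1^0 + (-4)·1^1 + (1)·1^2 = -2.
  |p(1)| = 2.
Check: |p(1)| = 2 ≤ 6 = M_tri(1). ✓ Equality does not hold at z = 1 (the coefficients have mixed signs, so the terms do not all align in phase there).

M_tri(1) = 6; |p(1)| = 2; equality at z=1: no.


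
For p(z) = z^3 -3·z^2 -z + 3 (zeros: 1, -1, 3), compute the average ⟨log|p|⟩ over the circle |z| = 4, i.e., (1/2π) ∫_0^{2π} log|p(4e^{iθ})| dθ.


Zeros: -1, 1, 3; r = 4.
Inside |z| < r: -1, 1, 3. Outside (|z| ≥ r): ∅.
p(0) = 3, so log|p(0)| = log(3) = 1.0986.
Apply Jensen: I(r) = log|p(0)| + Σ_k log(r/|z_k|), summed over zeros inside |z| < r.
  log(r/|z_k|) for z_k = 1: log(4/1) = 1.3863
  log(r/|z_k|) for z_k = -1: log(4/1) = 1.3863
  log(r/|z_k|) for z_k = 3: log(4/3) = 0.2877
Sum over inside zeros: 3.0603.
I(r) = log|p(0)| + (inside sum) = 1.0986 + 3.0603 = 4.1589.
Closed form (all zeros inside, monic): I(r) = n·log(r) = 3·log(4) = 4.1589. ✓

I(r) ≈ 4.1589.


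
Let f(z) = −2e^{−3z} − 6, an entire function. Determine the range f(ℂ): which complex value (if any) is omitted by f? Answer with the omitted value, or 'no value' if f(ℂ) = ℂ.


Little Picard bounds the complement of f(ℂ) to at most one point.
e^{−3z} is never zero on ℂ, so -2·e^{−3z} takes every value in ℂ ∖ {0}. Adding -6 shifts the range to ℂ ∖ {-6}. Thus f omits exactly the value -6.

Omitted value: -6.


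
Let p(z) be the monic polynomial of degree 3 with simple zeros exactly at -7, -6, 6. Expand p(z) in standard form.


The polynomial is p(z) = ∏_{α ∈ S} (z − α), where S = {-7, -6, 6}.
Expanding the product yields: p(z) = z^3 + 7·z^2 -36·z -252.
The resulting polynomial has degree 3 and real coefficients as required.

p(z) = z^3 + 7·z^2 -36·z -252.


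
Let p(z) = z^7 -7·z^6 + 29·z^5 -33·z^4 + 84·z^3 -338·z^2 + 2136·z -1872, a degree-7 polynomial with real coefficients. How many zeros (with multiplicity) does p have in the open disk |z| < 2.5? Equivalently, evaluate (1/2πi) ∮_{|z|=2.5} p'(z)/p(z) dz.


The zeros of p are: 1, (3 + 3i), (3 - 3i), (-2 + 2i), (-2 - 2i), (2 + 3i), (2 - 3i).
Their magnitudes are: 1, 4.243, 4.243, 2.828, 2.828, 3.606, 3.606.
Zeros with |z| < R = 2.5: 1.
Count = 1.
By the argument principle, (1/2πi) ∮_{|z|=R} p'(z)/p(z) dz equals exactly this count.

Number of zeros inside |z| < 2.5: 1.


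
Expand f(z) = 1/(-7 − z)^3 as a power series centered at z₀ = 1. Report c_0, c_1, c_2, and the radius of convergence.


Let w = z − z₀, so z = z₀ + w.
Then -7 − z = -7 − (z₀ + w) = (-7 − z₀) − w = -8 − w.
f(z) = 1/(-8 − w)^3 = (1/(-8)^3) · (1 − w/(-8))^{−3}.
By the binomial series (1−u)^{−3} = Σ_{n≥0} C(n+2, 2) u^n for |u|<1, with u = w/(-8):
  c_n = C(n+2, 2) / (-8)^(n+3).
  c_0 = 1/(-8)^3 = -1/512.
  c_1 = 3/(-8)^4 = 3/4096.
  c_2 = 6/(-8)^5 = -3/16384.
The series is valid for |w/d| < 1, i.e. |z − z₀| < |d|.
Radius of convergence: R = |-7 − z₀| = |-8| = 8 (distance from z₀ to the singularity z = -7).

c_0 = -1/512, c_1 = 3/4096, c_2 = -3/16384; R = 8.


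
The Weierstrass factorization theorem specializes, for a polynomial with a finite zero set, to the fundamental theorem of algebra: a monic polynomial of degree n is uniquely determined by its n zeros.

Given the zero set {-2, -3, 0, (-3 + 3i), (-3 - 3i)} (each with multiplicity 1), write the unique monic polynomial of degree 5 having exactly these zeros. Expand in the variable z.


The polynomial is p(z) = ∏_{α ∈ S} (z − α), where S = {-2, -3, 0, (-3 + 3i), (-3 - 3i)}.
Expanding the product yields: p(z) = z^5 + 11·z^4 + 54·z^3 + 126·z^2 + 108·z.
Note conjugate pairs combine to real quadratics: (z − (-3+3i))(z − (-3−3i)) = z² + 6z + 18.
The resulting polynomial has degree 5 and real coefficients as required.

p(z) = z^5 + 11·z^4 + 54·z^3 + 126·z^2 + 108·z.


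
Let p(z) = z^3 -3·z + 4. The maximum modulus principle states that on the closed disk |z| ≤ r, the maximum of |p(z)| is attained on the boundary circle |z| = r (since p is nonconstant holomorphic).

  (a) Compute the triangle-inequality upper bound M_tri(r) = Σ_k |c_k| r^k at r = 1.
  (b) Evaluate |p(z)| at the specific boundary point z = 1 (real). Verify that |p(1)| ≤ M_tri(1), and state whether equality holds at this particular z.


Coefficients: c_0 = 4, c_1 = -3, c_2 = 0, c_3 = 1. Radius r = 1.
Part (a). Triangle bound: M_tri(r) = Σ_k |c_k| r^k
  = |4|·1^0 + |-3|·1^1 + |0|·1^2 + |1|·1^3
  = 4 + 3 + 0 + 1 = 8.
This bounds M(r) := max_{|z|=r} |p(z)| from above; equality holds iff all terms c_k z^k can be made to align in phase at a single z on |z|=r.
Part (b). At z = 1 (real, on the circle |z| = r):
  p(1) = (4)·1^0 + (-3)·1^1 + (0)·1^2 + (1)·1^3 = 2.
  |p(1)| = 2.
Check: |p(1)| = 2 ≤ 8 = M_tri(1). ✓ Equality does not hold at z = 1 (the coefficients have mixed signs, so the terms do not all align in phase there).

M_tri(1) = 8; |p(1)| = 2; equality at z=1: no.


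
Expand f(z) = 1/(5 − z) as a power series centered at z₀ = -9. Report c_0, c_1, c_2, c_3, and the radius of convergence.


Let w = z − z₀, so z = z₀ + w.
Then 5 − z = 5 − (z₀ + w) = (5 − z₀) − w = 14 − w.
f(z) = 1/(14 − w) = (1/(14)) · 1/(1 − w/(14)) = Σ_{n≥0} w^n / (14)^(n+1).
So c_n = 1/(14)^(n+1):
  c_0 = 1/(14)^1 = 1/14.
  c_1 = 1/(14)^2 = 1/196.
  c_2 = 1/(14)^3 = 1/2744.
  c_3 = 1/(14)^4 = 1/38416.
The series is valid for |w/d| < 1, i.e. |z − z₀| < |d|.
Radius of convergence: R = |5 − z₀| = |14| = 14 (distance from z₀ to the singularity z = 5).

c_0 = 1/14, c_1 = 1/196, c_2 = 1/2744, c_3 = 1/38416; R = 14.


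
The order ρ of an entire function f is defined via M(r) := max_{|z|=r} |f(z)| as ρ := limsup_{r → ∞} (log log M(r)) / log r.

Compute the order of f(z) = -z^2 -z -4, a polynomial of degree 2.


|f(z)| ≤ Σ|c_k|·r^k = O(r^2) as r → ∞. Polynomial growth is O(e^{r^ε}) for every ε > 0 (since r^2/e^{r^ε} → 0), so ρ ≤ ε for all ε > 0, i.e. ρ = 0. Every nonconstant polynomial has order 0.
Therefore ρ = 0.

Order ρ = 0.


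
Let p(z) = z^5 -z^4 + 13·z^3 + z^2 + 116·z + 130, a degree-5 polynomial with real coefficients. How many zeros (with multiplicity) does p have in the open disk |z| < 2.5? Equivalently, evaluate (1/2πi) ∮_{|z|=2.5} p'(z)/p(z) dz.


The zeros of p are: (2 + 3i), (2 - 3i), (-1 + 3i), (-1 - 3i), -1.
Their magnitudes are: 3.606, 3.606, 3.162, 3.162, 1.
Zeros with |z| < R = 2.5: -1.
Count = 1.
By the argument principle, (1/2πi) ∮_{|z|=R} p'(z)/p(z) dz equals exactly this count.

Number of zeros inside |z| < 2.5: 1.


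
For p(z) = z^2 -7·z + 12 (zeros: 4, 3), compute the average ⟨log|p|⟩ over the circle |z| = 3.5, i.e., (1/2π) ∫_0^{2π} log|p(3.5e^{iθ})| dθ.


Zeros: 3, 4; r = 3.5.
Inside |z| < r: 3. Outside (|z| ≥ r): 4.
p(0) = 12, so log|p(0)| = log(12) = 2.4849.
Apply Jensen: I(r) = log|p(0)| + Σ_k log(r/|z_k|), summed over zeros inside |z| < r.
  log(r/|z_k|) for z_k = 3: log(3.5/3) = 0.1542
  Outside zeros (4) contribute nothing to the Jensen sum.
Sum over inside zeros: 0.1542.
I(r) = log|p(0)| + (inside sum) = 2.4849 + 0.1542 = 2.6391.
Note: since some zeros are outside |z| ≤ r, the simplified n·log(r) form does NOT apply — only the inside zeros contribute.

I(r) ≈ 2.6391.


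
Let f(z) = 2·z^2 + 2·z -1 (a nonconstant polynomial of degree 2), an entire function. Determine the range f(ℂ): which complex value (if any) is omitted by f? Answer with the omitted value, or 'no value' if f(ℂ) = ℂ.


Little Picard bounds the complement of f(ℂ) to at most one point.
For every w ∈ ℂ, the equation p(z) − w = 0 is a nonconstant polynomial in z and hence has at least one root by the fundamental theorem of algebra. So p is surjective onto ℂ, omitting no value.

Omitted value: no value.


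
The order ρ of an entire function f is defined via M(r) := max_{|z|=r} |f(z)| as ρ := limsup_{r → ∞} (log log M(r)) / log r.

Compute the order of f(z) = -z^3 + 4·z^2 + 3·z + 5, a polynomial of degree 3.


|f(z)| ≤ Σ|c_k|·r^k = O(r^3) as r → ∞. Polynomial growth is O(e^{r^ε}) for every ε > 0 (since r^3/e^{r^ε} → 0), so ρ ≤ ε for all ε > 0, i.e. ρ = 0. Every nonconstant polynomial has order 0.
Therefore ρ = 0.

Order ρ = 0.


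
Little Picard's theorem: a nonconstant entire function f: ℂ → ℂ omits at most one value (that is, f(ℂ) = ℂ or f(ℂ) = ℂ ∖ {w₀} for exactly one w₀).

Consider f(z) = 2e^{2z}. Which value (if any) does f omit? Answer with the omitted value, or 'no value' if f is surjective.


Little Picard bounds the complement of f(ℂ) to at most one point.
e^{2z} is never zero on ℂ, so 2·e^{2z} takes every value in ℂ ∖ {0}. Adding 0 shifts the range to ℂ ∖ {0}. Thus f omits exactly the value 0.

Omitted value: 0.


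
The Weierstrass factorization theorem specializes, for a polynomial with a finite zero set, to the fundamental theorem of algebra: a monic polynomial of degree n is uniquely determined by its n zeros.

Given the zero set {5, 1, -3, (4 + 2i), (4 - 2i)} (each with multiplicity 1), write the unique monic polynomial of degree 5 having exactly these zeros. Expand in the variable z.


The polynomial is p(z) = ∏_{α ∈ S} (z − α), where S = {5, 1, -3, (4 + 2i), (4 - 2i)}.
Expanding the product yields: p(z) = z^5 -11·z^4 + 31·z^3 + 59·z^2 -380·z + 300.
Note conjugate pairs combine to real quadratics: (z − (4+2i))(z − (4−2i)) = z² − 8z + 20.
The resulting polynomial has degree 5 and real coefficients as required.

p(z) = z^5 -11·z^4 + 31·z^3 + 59·z^2 -380·z + 300.


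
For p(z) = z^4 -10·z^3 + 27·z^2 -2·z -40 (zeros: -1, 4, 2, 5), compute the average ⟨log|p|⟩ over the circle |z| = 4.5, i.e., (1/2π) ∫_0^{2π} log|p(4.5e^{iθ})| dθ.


Zeros: -1, 2, 4, 5; r = 4.5.
Inside |z| < r: -1, 2, 4. Outside (|z| ≥ r): 5.
p(0) = -40, so log|p(0)| = log(40) = 3.6889.
Apply Jensen: I(r) = log|p(0)| + Σ_k log(r/|z_k|), summed over zeros inside |z| < r.
  log(r/|z_k|) for z_k = -1: log(4.5/1) = 1.5041
  log(r/|z_k|) for z_k = 4: log(4.5/4) = 0.1178
  log(r/|z_k|) for z_k = 2: log(4.5/2) = 0.8109
  Outside zeros (5) contribute nothing to the Jensen sum.
Sum over inside zeros: 2.4328.
I(r) = log|p(0)| + (inside sum) = 3.6889 + 2.4328 = 6.1217.
Note: since some zeros are outside |z| ≤ r, the simplified n·log(r) form does NOT apply — only the inside zeros contribute.

I(r) ≈ 6.1217.


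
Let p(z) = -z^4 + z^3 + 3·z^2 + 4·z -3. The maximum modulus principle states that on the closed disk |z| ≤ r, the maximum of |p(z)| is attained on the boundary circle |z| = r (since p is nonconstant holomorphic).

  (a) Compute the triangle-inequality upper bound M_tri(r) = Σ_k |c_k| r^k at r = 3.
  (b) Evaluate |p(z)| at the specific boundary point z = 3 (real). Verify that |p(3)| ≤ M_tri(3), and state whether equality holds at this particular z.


Coefficients: c_0 = -3, c_1 = 4, c_2 = 3, c_3 = 1, c_4 = -1. Radius r = 3.
Part (a). Triangle bound: M_tri(r) = Σ_k |c_k| r^k
  = |-3|·3^0 + |4|·3^1 + |3|·3^2 + |1|·3^3 + |-1|·3^4
  = 3 + 12 + 27 + 27 + 81 = 150.
This bounds M(r) := max_{|z|=r} |p(z)| from above; equality holds iff all terms c_k z^k can be made to align in phase at a single z on |z|=r.
Part (b). At z = 3 (real, on the circle |z| = r):
  p(3) = (-3)·3^0 + (4)·3^1 + (3)·3^2 + (1)·3^3 + (-1)·3^4 = -18.
  |p(3)| = 18.
Check: |p(3)| = 18 ≤ 150 = M_tri(3). ✓ Equality does not hold at z = 3 (the coefficients have mixed signs, so the terms do not all align in phase there).

M_tri(3) = 150; |p(3)| = 18; equality at z=3: no.


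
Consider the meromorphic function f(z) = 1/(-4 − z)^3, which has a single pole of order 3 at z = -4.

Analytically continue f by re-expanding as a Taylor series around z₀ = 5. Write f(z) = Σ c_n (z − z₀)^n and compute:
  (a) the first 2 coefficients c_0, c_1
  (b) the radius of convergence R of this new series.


Let w = z − z₀, so z = z₀ + w.
Then -4 − z = -4 − (z₀ + w) = (-4 − z₀) − w = -9 − w.
f(z) = 1/(-9 − w)^3 = (1/(-9)^3) · (1 − w/(-9))^{−3}.
By the binomial series (1−u)^{−3} = Σ_{n≥0} C(n+2, 2) u^n for |u|<1, with u = w/(-9):
  c_n = C(n+2, 2) / (-9)^(n+3).
  c_0 = 1/(-9)^3 = -1/729.
  c_1 = 3/(-9)^4 = 1/2187.
The series is valid for |w/d| < 1, i.e. |z − z₀| < |d|.
Radius of convergence: R = |-4 − z₀| = |-9| = 9 (distance from z₀ to the singularity z = -4).

c_0 = -1/729, c_1 = 1/2187; R = 9.


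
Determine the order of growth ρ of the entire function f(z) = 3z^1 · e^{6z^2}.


M(r) = max_{|z|=r} |3|·|z|^1·|e^{6z^2}| = 3·r^1 · e^{6r^2} (the factors attain their maxima compatibly on |z|=r). Then log M(r) = log 3 + 1·log r + 6r^2, dominated by the last term, so log log M(r) ~ 2·log r. The polynomial factor 3z^1 contributes only a log r term and does not affect the order. ρ = 2.
Therefore ρ = 2.

Order ρ = 2.


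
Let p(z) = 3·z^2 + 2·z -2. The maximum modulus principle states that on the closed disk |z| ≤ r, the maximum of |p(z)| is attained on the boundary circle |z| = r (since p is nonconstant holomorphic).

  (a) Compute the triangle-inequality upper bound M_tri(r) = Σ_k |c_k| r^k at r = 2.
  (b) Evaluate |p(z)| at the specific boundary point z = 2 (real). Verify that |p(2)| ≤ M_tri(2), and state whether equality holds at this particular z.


Coefficients: c_0 = -2, c_1 = 2, c_2 = 3. Radius r = 2.
Part (a). Triangle bound: M_tri(r) = Σ_k |c_k| r^k
  = |-2|·2^0 + |2|·2^1 + |3|·2^2
  = 2 + 4 + 12 = 18.
This bounds M(r) := max_{|z|=r} |p(z)| from above; equality holds iff all terms c_k z^k can be made to align in phase at a single z on |z|=r.
Part (b). At z = 2 (real, on the circle |z| = r):
  p(2) = (-2)·2^0 + (2)·2^1 + (3)·2^2 = 14.
  |p(2)| = 14.
Check: |p(2)| = 14 ≤ 18 = M_tri(2). ✓ Equality does not hold at z = 2 (the coefficients have mixed signs, so the terms do not all align in phase there).

M_tri(2) = 18; |p(2)| = 14; equality at z=2: no.


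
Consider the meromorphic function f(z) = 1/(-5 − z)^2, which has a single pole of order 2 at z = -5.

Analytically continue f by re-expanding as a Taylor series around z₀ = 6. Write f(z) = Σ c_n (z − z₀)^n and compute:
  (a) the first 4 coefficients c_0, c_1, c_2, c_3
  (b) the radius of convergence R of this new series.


Let w = z − z₀, so z = z₀ + w.
Then -5 − z = -5 − (z₀ + w) = (-5 − z₀) − w = -11 − w.
f(z) = 1/(-11 − w)^2 = (1/(-11)^2) · (1 − w/(-11))^{−2}.
By the binomial series (1−u)^{−2} = Σ_{n≥0} C(n+1, 1) u^n for |u|<1, with u = w/(-11):
  c_n = C(n+1, 1) / (-11)^(n+2).
  c_0 = 1/(-11)^2 = 1/121.
  c_1 = 2/(-11)^3 = -2/1331.
  c_2 = 3/(-11)^4 = 3/14641.
  c_3 = 4/(-11)^5 = -4/161051.
The series is valid for |w/d| < 1, i.e. |z − z₀| < |d|.
Radius of convergence: R = |-5 − z₀| = |-11| = 11 (distance from z₀ to the singularity z = -5).

c_0 = 1/121, c_1 = -2/1331, c_2 = 3/14641, c_3 = -4/161051; R = 11.


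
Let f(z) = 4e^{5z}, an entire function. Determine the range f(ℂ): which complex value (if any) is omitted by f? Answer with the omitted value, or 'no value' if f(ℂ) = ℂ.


Little Picard bounds the complement of f(ℂ) to at most one point.
e^{5z} is never zero on ℂ, so 4·e^{5z} takes every value in ℂ ∖ {0}. Adding 0 shifts the range to ℂ ∖ {0}. Thus f omits exactly the value 0.

Omitted value: 0.


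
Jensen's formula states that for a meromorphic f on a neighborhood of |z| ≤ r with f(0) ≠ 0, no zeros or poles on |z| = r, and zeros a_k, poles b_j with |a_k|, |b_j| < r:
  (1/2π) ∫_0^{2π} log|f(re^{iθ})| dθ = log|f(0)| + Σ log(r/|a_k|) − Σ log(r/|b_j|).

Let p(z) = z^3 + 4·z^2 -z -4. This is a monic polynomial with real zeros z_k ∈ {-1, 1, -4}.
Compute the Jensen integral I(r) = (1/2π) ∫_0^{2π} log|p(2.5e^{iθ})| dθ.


Zeros: -4, -1, 1; r = 2.5.
Inside |z| < r: -1, 1. Outside (|z| ≥ r): -4.
p(0) = -4, so log|p(0)| = log(4) = 1.3863.
Apply Jensen: I(r) = log|p(0)| + Σ_k log(r/|z_k|), summed over zeros inside |z| < r.
  log(r/|z_k|) for z_k = -1: log(2.5/1) = 0.9163
  log(r/|z_k|) for z_k = 1: log(2.5/1) = 0.9163
  Outside zeros (-4) contribute nothing to the Jensen sum.
Sum over inside zeros: 1.8326.
I(r) = log|p(0)| + (inside sum) = 1.3863 + 1.8326 = 3.2189.
Note: since some zeros are outside |z| ≤ r, the simplified n·log(r) form does NOT apply — only the inside zeros contribute.

I(r) ≈ 3.2189.


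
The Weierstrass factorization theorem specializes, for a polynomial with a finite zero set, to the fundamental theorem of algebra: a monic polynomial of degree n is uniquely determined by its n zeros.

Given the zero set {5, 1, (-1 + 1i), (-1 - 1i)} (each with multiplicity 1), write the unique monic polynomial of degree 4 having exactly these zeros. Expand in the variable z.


The polynomial is p(z) = ∏_{α ∈ S} (z − α), where S = {5, 1, (-1 + 1i), (-1 - 1i)}.
Expanding the product yields: p(z) = z^4 -4·z^3 -5·z^2 -2·z + 10.
Note conjugate pairs combine to real quadratics: (z − (-1+1i))(z − (-1−1i)) = z² + 2z + 2.
The resulting polynomial has degree 4 and real coefficients as required.

p(z) = z^4 -4·z^3 -5·z^2 -2·z + 10.


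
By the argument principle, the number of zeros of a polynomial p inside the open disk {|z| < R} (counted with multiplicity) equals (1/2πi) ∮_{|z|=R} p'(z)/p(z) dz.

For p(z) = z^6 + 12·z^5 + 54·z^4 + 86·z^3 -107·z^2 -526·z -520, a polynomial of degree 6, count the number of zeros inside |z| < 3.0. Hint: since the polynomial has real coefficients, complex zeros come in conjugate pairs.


The zeros of p are: (-3 + 2i), (-3 - 2i), 2, (-2 + 1i), (-2 - 1i), -4.
Their magnitudes are: 3.606, 3.606, 2, 2.236, 2.236, 4.
Zeros with |z| < R = 3.0: 2, (-2 + 1i), (-2 - 1i).
Count = 3.
By the argument principle, (1/2πi) ∮_{|z|=R} p'(z)/p(z) dz equals exactly this count.

Number of zeros inside |z| < 3.0: 3.


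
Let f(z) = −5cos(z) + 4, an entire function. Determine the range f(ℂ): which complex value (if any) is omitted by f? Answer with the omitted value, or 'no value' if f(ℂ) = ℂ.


Little Picard bounds the complement of f(ℂ) to at most one point.
cos is entire and surjective onto ℂ: for every w ∈ ℂ, cos(ζ) = w has a solution ζ ∈ ℂ (e.g., via the complex inverse arccos). With ζ = z this gives z = ζ/(1). Then -5·cos(z) takes every value in -5·ℂ = ℂ, and adding 4 is a bijection of ℂ. So f is surjective and omits no value. (Note: only on the real line is cos bounded by [−1, 1].)

Omitted value: no value.


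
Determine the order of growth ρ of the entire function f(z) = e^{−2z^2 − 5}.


|e^{−2z^2 − 5}| = e^{Re(-2·z^2) + -5} ≤ e^{2|z|^2 + -5} = e^{2r^2 + -5} on |z| = r, so ρ ≤ 2. Choosing z on |z|=r so that -2·z^2 is real positive (always possible by picking arg z appropriately) gives |f(z)| = e^{2r^2 + -5}, matching the bound. The additive constant -5 does not affect log log M(r) ~ 2·log r. Hence ρ = 2.
Therefore ρ = 2.

Order ρ = 2.


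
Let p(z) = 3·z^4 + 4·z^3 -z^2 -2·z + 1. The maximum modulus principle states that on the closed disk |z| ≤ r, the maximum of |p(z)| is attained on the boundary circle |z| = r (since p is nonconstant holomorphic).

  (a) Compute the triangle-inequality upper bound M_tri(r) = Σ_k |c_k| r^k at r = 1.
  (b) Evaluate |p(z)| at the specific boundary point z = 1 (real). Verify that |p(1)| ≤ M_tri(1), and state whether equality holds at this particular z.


Coefficients: c_0 = 1, c_1 = -2, c_2 = -1, c_3 = 4, c_4 = 3. Radius r = 1.
Part (a). Triangle bound: M_tri(r) = Σ_k |c_k| r^k
  = |1|·1^0 + |-2|·1^1 + |-1|·1^2 + |4|·1^3 + |3|·1^4
  = 1 + 2 + 1 + 4 + 3 = 11.
This bounds M(r) := max_{|z|=r} |p(z)| from above; equality holds iff all terms c_k z^k can be made to align in phase at a single z on |z|=r.
Part (b). At z = 1 (real, on the circle |z| = r):
  p(1) = (1)·1^0 + (-2)·1^1 + (-1)·1^2 + (4)·1^3 + (3)·1^4 = 5.
  |p(1)| = 5.
Check: |p(1)| = 5 ≤ 11 = M_tri(1). ✓ Equality does not hold at z = 1 (the coefficients have mixed signs, so the terms do not all align in phase there).

M_tri(1) = 11; |p(1)| = 5; equality at z=1: no.


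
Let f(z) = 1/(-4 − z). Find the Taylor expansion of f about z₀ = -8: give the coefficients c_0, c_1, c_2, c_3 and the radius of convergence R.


Let w = z − z₀, so z = z₀ + w.
Then -4 − z = -4 − (z₀ + w) = (-4 − z₀) − w = 4 − w.
f(z) = 1/(4 − w) = (1/(4)) · 1/(1 − w/(4)) = Σ_{n≥0} w^n / (4)^(n+1).
So c_n = 1/(4)^(n+1):
  c_0 = 1/(4)^1 = 1/4.
  c_1 = 1/(4)^2 = 1/16.
  c_2 = 1/(4)^3 = 1/64.
  c_3 = 1/(4)^4 = 1/256.
The series is valid for |w/d| < 1, i.e. |z − z₀| < |d|.
Radius of convergence: R = |-4 − z₀| = |4| = 4 (distance from z₀ to the singularity z = -4).

c_0 = 1/4, c_1 = 1/16, c_2 = 1/64, c_3 = 1/256; R = 4.


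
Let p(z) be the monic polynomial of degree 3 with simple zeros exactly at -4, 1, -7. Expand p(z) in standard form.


The polynomial is p(z) = ∏_{α ∈ S} (z − α), where S = {-4, 1, -7}.
Expanding the product yields: p(z) = z^3 + 10·z^2 + 17·z -28.
The resulting polynomial has degree 3 and real coefficients as required.

p(z) = z^3 + 10·z^2 + 17·z -28.


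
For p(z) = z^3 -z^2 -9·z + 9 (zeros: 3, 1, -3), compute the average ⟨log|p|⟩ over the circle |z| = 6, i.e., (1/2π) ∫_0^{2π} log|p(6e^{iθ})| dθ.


Zeros: -3, 1, 3; r = 6.
Inside |z| < r: -3, 1, 3. Outside (|z| ≥ r): ∅.
p(0) = 9, so log|p(0)| = log(9) = 2.1972.
Apply Jensen: I(r) = log|p(0)| + Σ_k log(r/|z_k|), summed over zeros inside |z| < r.
  log(r/|z_k|) for z_k = 3: log(6/3) = 0.6931
  log(r/|z_k|) for z_k = 1: log(6/1) = 1.7918
  log(r/|z_k|) for z_k = -3: log(6/3) = 0.6931
Sum over inside zeros: 3.1781.
I(r) = log|p(0)| + (inside sum) = 2.1972 + 3.1781 = 5.3753.
Closed form (all zeros inside, monic): I(r) = n·log(r) = 3·log(6) = 5.3753. ✓

I(r) ≈ 5.3753.


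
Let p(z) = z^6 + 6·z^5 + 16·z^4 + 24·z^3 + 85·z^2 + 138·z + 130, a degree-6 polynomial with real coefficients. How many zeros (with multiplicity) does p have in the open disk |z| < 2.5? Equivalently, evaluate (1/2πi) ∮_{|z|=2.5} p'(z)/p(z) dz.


The zeros of p are: (-3 + 2i), (-3 - 2i), (1 + 2i), (1 - 2i), (-1 + 1i), (-1 - 1i).
Their magnitudes are: 3.606, 3.606, 2.236, 2.236, 1.414, 1.414.
Zeros with |z| < R = 2.5: (1 + 2i), (1 - 2i), (-1 + 1i), (-1 - 1i).
Count = 4.
By the argument principle, (1/2πi) ∮_{|z|=R} p'(z)/p(z) dz equals exactly this count.

Number of zeros inside |z| < 2.5: 4.


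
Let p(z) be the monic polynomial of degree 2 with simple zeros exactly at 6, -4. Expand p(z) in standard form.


The polynomial is p(z) = ∏_{α ∈ S} (z − α), where S = {6, -4}.
Expanding the product yields: p(z) = z^2 -2·z -24.
The resulting polynomial has degree 2 and real coefficients as required.

p(z) = z^2 -2·z -24.


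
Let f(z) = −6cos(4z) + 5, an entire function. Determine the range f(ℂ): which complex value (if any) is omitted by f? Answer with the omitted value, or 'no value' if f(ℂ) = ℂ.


Little Picard bounds the complement of f(ℂ) to at most one point.
cos is entire and surjective onto ℂ: for every w ∈ ℂ, cos(ζ) = w has a solution ζ ∈ ℂ (e.g., via the complex inverse arccos). With ζ = 4z this gives z = ζ/(4). Then -6·cos(4z) takes every value in -6·ℂ = ℂ, and adding 5 is a bijection of ℂ. So f is surjective and omits no value. (Note: only on the real line is cos bounded by [−1, 1].)

Omitted value: no value.


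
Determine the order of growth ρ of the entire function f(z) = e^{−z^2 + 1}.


|e^{−z^2 + 1}| = e^{Re(-1·z^2) + 1} ≤ e^{1|z|^2 + 1} = e^{1r^2 + 1} on |z| = r, so ρ ≤ 2. Choosing z on |z|=r so that -1·z^2 is real positive (always possible by picking arg z appropriately) gives |f(z)| = e^{1r^2 + 1}, matching the bound. The additive constant 1 does not affect log log M(r) ~ 2·log r. Hence ρ = 2.
Therefore ρ = 2.

Order ρ = 2.


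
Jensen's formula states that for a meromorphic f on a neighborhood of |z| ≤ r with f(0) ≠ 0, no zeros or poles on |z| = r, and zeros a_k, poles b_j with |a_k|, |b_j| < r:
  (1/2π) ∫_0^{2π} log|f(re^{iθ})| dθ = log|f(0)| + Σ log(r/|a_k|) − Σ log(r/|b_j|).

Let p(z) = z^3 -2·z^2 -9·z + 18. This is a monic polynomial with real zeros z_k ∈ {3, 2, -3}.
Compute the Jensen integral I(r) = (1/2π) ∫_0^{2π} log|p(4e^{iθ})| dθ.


Zeros: -3, 2, 3; r = 4.
Inside |z| < r: -3, 2, 3. Outside (|z| ≥ r): ∅.
p(0) = 18, so log|p(0)| = log(18) = 2.8904.
Apply Jensen: I(r) = log|p(0)| + Σ_k log(r/|z_k|), summed over zeros inside |z| < r.
  log(r/|z_k|) for z_k = 3: log(4/3) = 0.2877
  log(r/|z_k|) for z_k = 2: log(4/2) = 0.6931
  log(r/|z_k|) for z_k = -3: log(4/3) = 0.2877
Sum over inside zeros: 1.2685.
I(r) = log|p(0)| + (inside sum) = 2.8904 + 1.2685 = 4.1589.
Closed form (all zeros inside, monic): I(r) = n·log(r) = 3·log(4) = 4.1589. ✓

I(r) ≈ 4.1589.


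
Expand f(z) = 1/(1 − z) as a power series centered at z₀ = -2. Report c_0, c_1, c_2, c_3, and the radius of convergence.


Let w = z − z₀, so z = z₀ + w.
Then 1 − z = 1 − (z₀ + w) = (1 − z₀) − w = 3 − w.
f(z) = 1/(3 − w) = (1/(3)) · 1/(1 − w/(3)) = Σ_{n≥0} w^n / (3)^(n+1).
So c_n = 1/(3)^(n+1):
  c_0 = 1/(3)^1 = 1/3.
  c_1 = 1/(3)^2 = 1/9.
  c_2 = 1/(3)^3 = 1/27.
  c_3 = 1/(3)^4 = 1/81.
The series is valid for |w/d| < 1, i.e. |z − z₀| < |d|.
Radius of convergence: R = |1 − z₀| = |3| = 3 (distance from z₀ to the singularity z = 1).

c_0 = 1/3, c_1 = 1/9, c_2 = 1/27, c_3 = 1/81; R = 3.


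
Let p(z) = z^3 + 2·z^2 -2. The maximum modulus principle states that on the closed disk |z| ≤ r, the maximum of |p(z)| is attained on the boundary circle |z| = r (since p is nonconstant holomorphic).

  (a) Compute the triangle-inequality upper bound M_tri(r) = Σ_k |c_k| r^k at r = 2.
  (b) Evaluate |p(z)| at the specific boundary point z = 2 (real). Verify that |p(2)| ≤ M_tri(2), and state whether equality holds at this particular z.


Coefficients: c_0 = -2, c_1 = 0, c_2 = 2, c_3 = 1. Radius r = 2.
Part (a). Triangle bound: M_tri(r) = Σ_k |c_k| r^k
  = |-2|·2^0 + |0|·2^1 + |2|·2^2 + |1|·2^3
  = 2 + 0 + 8 + 8 = 18.
This bounds M(r) := max_{|z|=r} |p(z)| from above; equality holds iff all terms c_k z^k can be made to align in phase at a single z on |z|=r.
Part (b). At z = 2 (real, on the circle |z| = r):
  p(2) = (-2)·2^0 + (0)·2^1 + (2)·2^2 + (1)·2^3 = 14.
  |p(2)| = 14.
Check: |p(2)| = 14 ≤ 18 = M_tri(2). ✓ Equality does not hold at z = 2 (the coefficients have mixed signs, so the terms do not all align in phase there).

M_tri(2) = 18; |p(2)| = 14; equality at z=2: no.


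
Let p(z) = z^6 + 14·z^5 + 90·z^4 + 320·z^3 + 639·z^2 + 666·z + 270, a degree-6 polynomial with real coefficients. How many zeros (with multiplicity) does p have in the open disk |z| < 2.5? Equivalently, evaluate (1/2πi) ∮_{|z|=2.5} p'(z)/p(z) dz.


The zeros of p are: -1, (-3 + 3i), (-3 - 3i), (-2 + 1i), (-2 - 1i), -3.
Their magnitudes are: 1, 4.243, 4.243, 2.236, 2.236, 3.
Zeros with |z| < R = 2.5: -1, (-2 + 1i), (-2 - 1i).
Count = 3.
By the argument principle, (1/2πi) ∮_{|z|=R} p'(z)/p(z) dz equals exactly this count.

Number of zeros inside |z| < 2.5: 3.


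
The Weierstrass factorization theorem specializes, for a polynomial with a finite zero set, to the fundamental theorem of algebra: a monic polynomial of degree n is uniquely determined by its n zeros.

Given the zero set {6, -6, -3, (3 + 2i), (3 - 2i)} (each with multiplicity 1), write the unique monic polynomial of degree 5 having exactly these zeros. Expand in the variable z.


The polynomial is p(z) = ∏_{α ∈ S} (z − α), where S = {6, -6, -3, (3 + 2i), (3 - 2i)}.
Expanding the product yields: p(z) = z^5 -3·z^4 -41·z^3 + 147·z^2 + 180·z -1404.
Note conjugate pairs combine to real quadratics: (z − (3+2i))(z − (3−2i)) = z² − 6z + 13.
The resulting polynomial has degree 5 and real coefficients as required.

p(z) = z^5 -3·z^4 -41·z^3 + 147·z^2 + 180·z -1404.


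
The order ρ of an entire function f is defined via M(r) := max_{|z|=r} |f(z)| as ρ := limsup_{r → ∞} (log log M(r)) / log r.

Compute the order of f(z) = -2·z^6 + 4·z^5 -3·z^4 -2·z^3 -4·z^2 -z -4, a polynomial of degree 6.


|f(z)| ≤ Σ|c_k|·r^k = O(r^6) as r → ∞. Polynomial growth is O(e^{r^ε}) for every ε > 0 (since r^6/e^{r^ε} → 0), so ρ ≤ ε for all ε > 0, i.e. ρ = 0. Every nonconstant polynomial has order 0.
Therefore ρ = 0.

Order ρ = 0.


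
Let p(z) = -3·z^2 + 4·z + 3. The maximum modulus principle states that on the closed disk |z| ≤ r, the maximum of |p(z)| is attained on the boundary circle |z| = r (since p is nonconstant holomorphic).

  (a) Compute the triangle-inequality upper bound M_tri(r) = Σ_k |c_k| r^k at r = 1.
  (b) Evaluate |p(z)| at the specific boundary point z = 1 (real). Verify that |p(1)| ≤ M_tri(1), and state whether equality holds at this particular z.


Coefficients: c_0 = 3, c_1 = 4, c_2 = -3. Radius r = 1.
Part (a). Triangle bound: M_tri(r) = Σ_k |c_k| r^k
  = |3|·1^0 + |4|·1^1 + |-3|·1^2
  = 3 + 4 + 3 = 10.
This bounds M(r) := max_{|z|=r} |p(z)| from above; equality holds iff all terms c_k z^k can be made to align in phase at a single z on |z|=r.
Part (b). At z = 1 (real, on the circle |z| = r):
  p(1) = (3)·1^0 + (4)·1^1 + (-3)·1^2 = 4.
  |p(1)| = 4.
Check: |p(1)| = 4 ≤ 10 = M_tri(1). ✓ Equality does not hold at z = 1 (the coefficients have mixed signs, so the terms do not all align in phase there).

M_tri(1) = 10; |p(1)| = 4; equality at z=1: no.


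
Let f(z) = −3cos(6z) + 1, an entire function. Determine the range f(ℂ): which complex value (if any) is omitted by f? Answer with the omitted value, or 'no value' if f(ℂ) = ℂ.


Little Picard bounds the complement of f(ℂ) to at most one point.
cos is entire and surjective onto ℂ: for every w ∈ ℂ, cos(ζ) = w has a solution ζ ∈ ℂ (e.g., via the complex inverse arccos). With ζ = 6z this gives z = ζ/(6). Then -3·cos(6z) takes every value in -3·ℂ = ℂ, and adding 1 is a bijection of ℂ. So f is surjective and omits no value. (Note: only on the real line is cos bounded by [−1, 1].)

Omitted value: no value.


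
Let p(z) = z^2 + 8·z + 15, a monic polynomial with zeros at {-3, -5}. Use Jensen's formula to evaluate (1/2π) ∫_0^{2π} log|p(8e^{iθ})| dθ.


Zeros: -5, -3; r = 8.
Inside |z| < r: -5, -3. Outside (|z| ≥ r): ∅.
p(0) = 15, so log|p(0)| = log(15) = 2.7081.
Apply Jensen: I(r) = log|p(0)| + Σ_k log(r/|z_k|), summed over zeros inside |z| < r.
  log(r/|z_k|) for z_k = -3: log(8/3) = 0.9808
  log(r/|z_k|) for z_k = -5: log(8/5) = 0.4700
Sum over inside zeros: 1.4508.
I(r) = log|p(0)| + (inside sum) = 2.7081 + 1.4508 = 4.1589.
Closed form (all zeros inside, monic): I(r) = n·log(r) = 2·log(8) = 4.1589. ✓

I(r) ≈ 4.1589.


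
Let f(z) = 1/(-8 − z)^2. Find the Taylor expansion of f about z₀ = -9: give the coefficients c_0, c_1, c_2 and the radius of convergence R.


Let w = z − z₀, so z = z₀ + w.
Then -8 − z = -8 − (z₀ + w) = (-8 − z₀) − w = 1 − w.
f(z) = 1/(1 − w)^2 = (1/(1)^2) · (1 − w/(1))^{−2}.
By the binomial series (1−u)^{−2} = Σ_{n≥0} C(n+1, 1) u^n for |u|<1, with u = w/(1):
  c_n = C(n+1, 1) / (1)^(n+2).
  c_0 = 1/(1)^2 = 1.
  c_1 = 2/(1)^3 = 2.
  c_2 = 3/(1)^4 = 3.
The series is valid for |w/d| < 1, i.e. |z − z₀| < |d|.
Radius of convergence: R = |-8 − z₀| = |1| = 1 (distance from z₀ to the singularity z = -8).

c_0 = 1, c_1 = 2, c_2 = 3; R = 1.


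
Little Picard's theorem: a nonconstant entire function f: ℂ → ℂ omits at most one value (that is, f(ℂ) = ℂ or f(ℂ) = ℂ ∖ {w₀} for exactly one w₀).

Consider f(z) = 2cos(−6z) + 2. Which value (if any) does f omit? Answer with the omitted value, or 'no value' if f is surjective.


Little Picard bounds the complement of f(ℂ) to at most one point.
cos is entire and surjective onto ℂ: for every w ∈ ℂ, cos(ζ) = w has a solution ζ ∈ ℂ (e.g., via the complex inverse arccos). With ζ = −6z this gives z = ζ/(-6). Then 2·cos(−6z) takes every value in 2·ℂ = ℂ, and adding 2 is a bijection of ℂ. So f is surjective and omits no value. (Note: only on the real line is cos bounded by [−1, 1].)

Omitted value: no value.


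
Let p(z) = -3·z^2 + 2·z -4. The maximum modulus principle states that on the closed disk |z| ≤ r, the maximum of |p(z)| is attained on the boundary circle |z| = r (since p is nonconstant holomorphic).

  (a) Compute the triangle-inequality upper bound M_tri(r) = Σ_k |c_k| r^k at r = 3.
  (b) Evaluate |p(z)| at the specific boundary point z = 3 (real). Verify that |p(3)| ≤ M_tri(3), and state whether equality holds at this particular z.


Coefficients: c_0 = -4, c_1 = 2, c_2 = -3. Radius r = 3.
Part (a). Triangle bound: M_tri(r) = Σ_k |c_k| r^k
  = |-4|·3^0 + |2|·3^1 + |-3|·3^2
  = 4 + 6 + 27 = 37.
This bounds M(r) := max_{|z|=r} |p(z)| from above; equality holds iff all terms c_k z^k can be made to align in phase at a single z on |z|=r.
Part (b). At z = 3 (real, on the circle |z| = r):
  p(3) = (-4)·3^0 + (2)·3^1 + (-3)·3^2 = -25.
  |p(3)| = 25.
Check: |p(3)| = 25 ≤ 37 = M_tri(3). ✓ Equality does not hold at z = 3 (the coefficients have mixed signs, so the terms do not all align in phase there).

M_tri(3) = 37; |p(3)| = 25; equality at z=3: no.
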